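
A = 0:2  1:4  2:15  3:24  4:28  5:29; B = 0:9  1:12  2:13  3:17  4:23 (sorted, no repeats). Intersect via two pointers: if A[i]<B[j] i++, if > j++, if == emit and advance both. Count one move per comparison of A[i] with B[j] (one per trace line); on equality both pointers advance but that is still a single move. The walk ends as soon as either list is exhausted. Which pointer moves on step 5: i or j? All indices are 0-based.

j

[i=0,j=0] 2<9 → i++
[i=1,j=0] 4<9 → i++
[i=2,j=0] 15>9 → j++
[i=2,j=1] 15>12 → j++
[i=2,j=2] 15>13 → j++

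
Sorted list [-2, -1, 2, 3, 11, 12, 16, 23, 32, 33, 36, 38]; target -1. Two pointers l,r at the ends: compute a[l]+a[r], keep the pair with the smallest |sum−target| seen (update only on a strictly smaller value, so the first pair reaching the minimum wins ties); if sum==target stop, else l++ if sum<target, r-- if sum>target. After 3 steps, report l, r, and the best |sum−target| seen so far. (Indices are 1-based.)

l=1 r=12: -2+38=36 d=37 *, r--
l=1 r=11: -2+36=34 d=35 *, r--
l=1 r=10: -2+33=31 d=32 *, r--

l=1, r=9, best |Δ|=32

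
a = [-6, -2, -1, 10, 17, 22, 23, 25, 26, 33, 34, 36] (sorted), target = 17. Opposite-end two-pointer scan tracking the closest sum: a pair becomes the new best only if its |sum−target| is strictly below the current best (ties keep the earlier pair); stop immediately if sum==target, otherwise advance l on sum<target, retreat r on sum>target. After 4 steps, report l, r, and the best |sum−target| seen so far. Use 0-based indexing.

l=0 r=11: -6+36=30 d=13 *, r--
l=0 r=10: -6+34=28 d=11 *, r--
l=0 r=9: -6+33=27 d=10 *, r--
l=0 r=8: -6+26=20 d=3 *, r--

l=0, r=7, best |Δ|=3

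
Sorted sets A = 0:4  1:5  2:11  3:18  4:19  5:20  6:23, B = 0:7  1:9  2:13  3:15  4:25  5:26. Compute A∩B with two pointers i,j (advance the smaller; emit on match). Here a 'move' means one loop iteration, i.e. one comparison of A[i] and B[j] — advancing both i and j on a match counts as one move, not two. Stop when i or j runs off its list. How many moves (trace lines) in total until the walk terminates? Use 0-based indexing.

11 moves

[i=0,j=0] 4<7 → i++
[i=1,j=0] 5<7 → i++
[i=2,j=0] 11>7 → j++
[i=2,j=1] 11>9 → j++
[i=2,j=2] 11<13 → i++
[i=3,j=2] 18>13 → j++
[i=3,j=3] 18>15 → j++
[i=3,j=4] 18<25 → i++
[i=4,j=4] 19<25 → i++
[i=5,j=4] 20<25 → i++
[i=6,j=4] 23<25 → i++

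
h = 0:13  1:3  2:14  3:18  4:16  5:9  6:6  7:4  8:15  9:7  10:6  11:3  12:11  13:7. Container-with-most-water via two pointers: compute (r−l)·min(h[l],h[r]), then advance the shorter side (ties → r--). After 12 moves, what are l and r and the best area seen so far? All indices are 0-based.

l=0 r=13: min(13,7)*13=91 best=91 *, r--
l=0 r=12: min(13,11)*12=132 best=132 *, r--
l=0 r=11: min(13,3)*11=33 best=132, r--
l=0 r=10: min(13,6)*10=60 best=132, r--
l=0 r=9: min(13,7)*9=63 best=132, r--
l=0 r=8: min(13,15)*8=104 best=132, l++
l=1 r=8: min(3,15)*7=21 best=132, l++
l=2 r=8: min(14,15)*6=84 best=132, l++
l=3 r=8: min(18,15)*5=75 best=132, r--
l=3 r=7: min(18,4)*4=16 best=132, r--
l=3 r=6: min(18,6)*3=18 best=132, r--
l=3 r=5: min(18,9)*2=18 best=132, r--

l=3, r=4, best area=132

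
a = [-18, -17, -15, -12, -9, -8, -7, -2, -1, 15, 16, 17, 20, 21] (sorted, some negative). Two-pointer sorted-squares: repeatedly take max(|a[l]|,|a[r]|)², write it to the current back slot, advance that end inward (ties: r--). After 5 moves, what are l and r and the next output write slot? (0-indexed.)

l=2, r=10, next write slot=8

l=0 r=13: |-18|<=|21| out[13]=441, r--
l=0 r=12: |-18|<=|20| out[12]=400, r--
l=0 r=11: |-18|>|17| out[11]=324, l++
l=1 r=11: |-17|<=|17| out[10]=289, r--
l=1 r=10: |-17|>|16| out[9]=289, l++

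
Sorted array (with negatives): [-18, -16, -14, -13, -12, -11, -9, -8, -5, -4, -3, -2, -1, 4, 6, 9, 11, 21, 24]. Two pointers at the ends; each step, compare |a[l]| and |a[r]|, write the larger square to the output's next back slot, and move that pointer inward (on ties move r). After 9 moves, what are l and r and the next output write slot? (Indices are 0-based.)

l=6, r=15, next write slot=9

l=0 r=18: |-18|<=|24| out[18]=576, r--
l=0 r=17: |-18|<=|21| out[17]=441, r--
l=0 r=16: |-18|>|11| out[16]=324, l++
l=1 r=16: |-16|>|11| out[15]=256, l++
l=2 r=16: |-14|>|11| out[14]=196, l++
l=3 r=16: |-13|>|11| out[13]=169, l++
l=4 r=16: |-12|>|11| out[12]=144, l++
l=5 r=16: |-11|<=|11| out[11]=121, r--
l=5 r=15: |-11|>|9| out[10]=121, l++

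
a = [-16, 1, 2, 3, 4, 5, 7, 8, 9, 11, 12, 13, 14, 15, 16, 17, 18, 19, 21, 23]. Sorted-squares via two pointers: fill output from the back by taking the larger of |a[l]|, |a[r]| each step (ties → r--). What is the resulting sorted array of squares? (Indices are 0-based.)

[1, 4, 9, 16, 25, 49, 64, 81, 121, 144, 169, 196, 225, 256, 256, 289, 324, 361, 441, 529]

[0,19] |-16|<=|23| out[19]=529 → r--
[0,18] |-16|<=|21| out[18]=441 → r--
[0,17] |-16|<=|19| out[17]=361 → r--
[0,16] |-16|<=|18| out[16]=324 → r--
[0,15] |-16|<=|17| out[15]=289 → r--
[0,14] |-16|<=|16| out[14]=256 → r--
[0,13] |-16|>|15| out[13]=256 → l++
[1,13] |1|<=|15| out[12]=225 → r--
[1,12] |1|<=|14| out[11]=196 → r--
[1,11] |1|<=|13| out[10]=169 → r--
[1,10] |1|<=|12| out[9]=144 → r--
[1,9] |1|<=|11| out[8]=121 → r--
[1,8] |1|<=|9| out[7]=81 → r--
[1,7] |1|<=|8| out[6]=64 → r--
[1,6] |1|<=|7| out[5]=49 → r--
[1,5] |1|<=|5| out[4]=25 → r--
[1,4] |1|<=|4| out[3]=16 → r--
[1,3] |1|<=|3| out[2]=9 → r--
[1,2] |1|<=|2| out[1]=4 → r--
[1,1] |1|<=|1| out[0]=1 → r--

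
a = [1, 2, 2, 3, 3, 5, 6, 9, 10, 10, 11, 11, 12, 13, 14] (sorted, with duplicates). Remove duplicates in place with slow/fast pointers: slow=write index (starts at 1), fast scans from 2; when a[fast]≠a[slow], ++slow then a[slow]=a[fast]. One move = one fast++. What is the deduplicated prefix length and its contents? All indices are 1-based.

(s=1,f=2) a[fast]=2≠a[slow]=1 write a[2]=2 → slow++,fast++
(s=2,f=3) a[fast]=2=a[slow] dup → fast++
(s=2,f=4) a[fast]=3≠a[slow]=2 write a[3]=3 → slow++,fast++
(s=3,f=5) a[fast]=3=a[slow] dup → fast++
(s=3,f=6) a[fast]=5≠a[slow]=3 write a[4]=5 → slow++,fast++
(s=4,f=7) a[fast]=6≠a[slow]=5 write a[5]=6 → slow++,fast++
(s=5,f=8) a[fast]=9≠a[slow]=6 write a[6]=9 → slow++,fast++
(s=6,f=9) a[fast]=10≠a[slow]=9 write a[7]=10 → slow++,fast++
(s=7,f=10) a[fast]=10=a[slow] dup → fast++
(s=7,f=11) a[fast]=11≠a[slow]=10 write a[8]=11 → slow++,fast++
(s=8,f=12) a[fast]=11=a[slow] dup → fast++
(s=8,f=13) a[fast]=12≠a[slow]=11 write a[9]=12 → slow++,fast++
(s=9,f=14) a[fast]=13≠a[slow]=12 write a[10]=13 → slow++,fast++
(s=10,f=15) a[fast]=14≠a[slow]=13 write a[11]=14 → slow++,fast++

length 11; prefix = [1, 2, 3, 5, 6, 9, 10, 11, 12, 13, 14]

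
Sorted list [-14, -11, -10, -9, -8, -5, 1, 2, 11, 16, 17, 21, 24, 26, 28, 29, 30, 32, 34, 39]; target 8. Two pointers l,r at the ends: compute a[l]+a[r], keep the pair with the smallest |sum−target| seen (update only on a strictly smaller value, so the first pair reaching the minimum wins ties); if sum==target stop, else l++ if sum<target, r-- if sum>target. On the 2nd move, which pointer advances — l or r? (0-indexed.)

[0,19] -14+39=25 d=17 * → r--
[0,18] -14+34=20 d=12 * → r--

r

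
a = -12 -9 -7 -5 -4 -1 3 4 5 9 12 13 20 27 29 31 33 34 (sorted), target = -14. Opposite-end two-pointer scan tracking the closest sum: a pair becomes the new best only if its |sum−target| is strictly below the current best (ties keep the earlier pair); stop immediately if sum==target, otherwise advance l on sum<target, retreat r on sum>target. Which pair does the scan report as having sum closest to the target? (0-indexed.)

pair (-9, -5) with sum -14 (|Δ|=0)

[0,17] -12+34=22 d=36 * → r--
[0,16] -12+33=21 d=35 * → r--
[0,15] -12+31=19 d=33 * → r--
[0,14] -12+29=17 d=31 * → r--
[0,13] -12+27=15 d=29 * → r--
[0,12] -12+20=8 d=22 * → r--
[0,11] -12+13=1 d=15 * → r--
[0,10] -12+12=0 d=14 * → r--
[0,9] -12+9=-3 d=11 * → r--
[0,8] -12+5=-7 d=7 * → r--
[0,7] -12+4=-8 d=6 * → r--
[0,6] -12+3=-9 d=5 * → r--
[0,5] -12+-1=-13 d=1 * → r--
[0,4] -12+-4=-16 d=2 → l++
[1,4] -9+-4=-13 d=1 → r--
[1,3] -9+-5=-14 d=0 * → stop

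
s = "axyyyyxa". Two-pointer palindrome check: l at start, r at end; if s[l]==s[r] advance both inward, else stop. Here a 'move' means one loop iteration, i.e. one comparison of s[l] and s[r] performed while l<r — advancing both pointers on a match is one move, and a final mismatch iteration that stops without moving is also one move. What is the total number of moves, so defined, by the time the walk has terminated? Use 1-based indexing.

4 moves

[1,8] 'a'=='a' → l++,r--
[2,7] 'x'=='x' → l++,r--
[3,6] 'y'=='y' → l++,r--
[4,5] 'y'=='y' → l++,r--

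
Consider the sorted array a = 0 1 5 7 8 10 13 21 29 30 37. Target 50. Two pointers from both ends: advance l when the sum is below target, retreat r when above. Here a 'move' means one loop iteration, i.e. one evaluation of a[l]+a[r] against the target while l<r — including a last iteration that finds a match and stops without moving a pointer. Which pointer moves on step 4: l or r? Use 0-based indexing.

l

[0,10] 0+37=37 <50 → l++
[1,10] 1+37=38 <50 → l++
[2,10] 5+37=42 <50 → l++
[3,10] 7+37=44 <50 → l++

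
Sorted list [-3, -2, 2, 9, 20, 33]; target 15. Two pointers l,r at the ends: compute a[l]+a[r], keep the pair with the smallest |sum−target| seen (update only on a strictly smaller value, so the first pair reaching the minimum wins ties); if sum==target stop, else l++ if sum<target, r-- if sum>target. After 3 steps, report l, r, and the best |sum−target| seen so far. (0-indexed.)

l=1, r=3, best |Δ|=2

l=0 r=5: -3+33=30 d=15 *, r--
l=0 r=4: -3+20=17 d=2 *, r--
l=0 r=3: -3+9=6 d=9, l++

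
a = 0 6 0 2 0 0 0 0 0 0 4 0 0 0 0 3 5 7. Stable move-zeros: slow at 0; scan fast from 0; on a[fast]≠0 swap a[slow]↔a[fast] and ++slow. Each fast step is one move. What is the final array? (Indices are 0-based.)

slow=0 fast=0: a[fast]=0, fast++
slow=0 fast=1: a[fast]=6≠0 swap→a[0]=6, slow++,fast++
slow=1 fast=2: a[fast]=0, fast++
slow=1 fast=3: a[fast]=2≠0 swap→a[1]=2, slow++,fast++
slow=2 fast=4: a[fast]=0, fast++
slow=2 fast=5: a[fast]=0, fast++
slow=2 fast=6: a[fast]=0, fast++
slow=2 fast=7: a[fast]=0, fast++
slow=2 fast=8: a[fast]=0, fast++
slow=2 fast=9: a[fast]=0, fast++
slow=2 fast=10: a[fast]=4≠0 swap→a[2]=4, slow++,fast++
slow=3 fast=11: a[fast]=0, fast++
slow=3 fast=12: a[fast]=0, fast++
slow=3 fast=13: a[fast]=0, fast++
slow=3 fast=14: a[fast]=0, fast++
slow=3 fast=15: a[fast]=3≠0 swap→a[3]=3, slow++,fast++
slow=4 fast=16: a[fast]=5≠0 swap→a[4]=5, slow++,fast++
slow=5 fast=17: a[fast]=7≠0 swap→a[5]=7, slow++,fast++

[6, 2, 4, 3, 5, 7, 0, 0, 0, 0, 0, 0, 0, 0, 0, 0, 0, 0]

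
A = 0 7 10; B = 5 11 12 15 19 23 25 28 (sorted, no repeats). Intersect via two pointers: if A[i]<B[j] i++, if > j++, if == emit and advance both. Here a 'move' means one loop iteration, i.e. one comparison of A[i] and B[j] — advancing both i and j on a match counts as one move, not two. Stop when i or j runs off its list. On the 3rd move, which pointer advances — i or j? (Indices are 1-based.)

i

i=1 j=1: 0<5, i++
i=2 j=1: 7>5, j++
i=2 j=2: 7<11, i++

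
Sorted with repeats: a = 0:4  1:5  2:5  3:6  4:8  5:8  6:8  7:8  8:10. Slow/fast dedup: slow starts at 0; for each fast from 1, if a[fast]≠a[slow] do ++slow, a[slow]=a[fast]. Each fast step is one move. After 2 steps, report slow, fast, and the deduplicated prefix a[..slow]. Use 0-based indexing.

slow=1, fast=3, prefix=[4, 5]

(s=0,f=1) a[fast]=5≠a[slow]=4 write a[1]=5 → slow++,fast++
(s=1,f=2) a[fast]=5=a[slow] dup → fast++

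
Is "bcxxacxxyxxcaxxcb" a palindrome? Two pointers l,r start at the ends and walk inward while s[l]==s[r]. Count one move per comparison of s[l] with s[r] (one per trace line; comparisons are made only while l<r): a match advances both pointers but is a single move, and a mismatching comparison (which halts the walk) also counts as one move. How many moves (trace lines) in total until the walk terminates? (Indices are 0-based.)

8 moves

[0,16] 'b'=='b' → l++,r--
[1,15] 'c'=='c' → l++,r--
[2,14] 'x'=='x' → l++,r--
[3,13] 'x'=='x' → l++,r--
[4,12] 'a'=='a' → l++,r--
[5,11] 'c'=='c' → l++,r--
[6,10] 'x'=='x' → l++,r--
[7,9] 'x'=='x' → l++,r--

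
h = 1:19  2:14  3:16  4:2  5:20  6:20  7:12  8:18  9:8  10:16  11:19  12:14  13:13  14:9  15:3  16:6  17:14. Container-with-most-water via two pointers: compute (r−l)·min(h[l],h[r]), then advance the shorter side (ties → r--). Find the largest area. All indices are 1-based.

[1,17] min(19,14)*16=224 best=224 * → r--
[1,16] min(19,6)*15=90 best=224 → r--
[1,15] min(19,3)*14=42 best=224 → r--
[1,14] min(19,9)*13=117 best=224 → r--
[1,13] min(19,13)*12=156 best=224 → r--
[1,12] min(19,14)*11=154 best=224 → r--
[1,11] min(19,19)*10=190 best=224 → r--
[1,10] min(19,16)*9=144 best=224 → r--
[1,9] min(19,8)*8=64 best=224 → r--
[1,8] min(19,18)*7=126 best=224 → r--
[1,7] min(19,12)*6=72 best=224 → r--
[1,6] min(19,20)*5=95 best=224 → l++
[2,6] min(14,20)*4=56 best=224 → l++
[3,6] min(16,20)*3=48 best=224 → l++
[4,6] min(2,20)*2=4 best=224 → l++
[5,6] min(20,20)*1=20 best=224 → r--

max area = 224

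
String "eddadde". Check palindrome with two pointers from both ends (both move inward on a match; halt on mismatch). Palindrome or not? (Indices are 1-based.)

palindrome

l=1 r=7: 'e'=='e', l++,r--
l=2 r=6: 'd'=='d', l++,r--
l=3 r=5: 'd'=='d', l++,r--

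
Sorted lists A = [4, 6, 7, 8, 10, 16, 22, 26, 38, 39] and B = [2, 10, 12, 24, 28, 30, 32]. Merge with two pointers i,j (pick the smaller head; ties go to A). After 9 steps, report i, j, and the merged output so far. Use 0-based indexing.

i=6, j=3, merged so far=[2, 4, 6, 7, 8, 10, 10, 12, 16]

[i=0,j=0] A[i]=4>B[j]=2 take 2 → j++
[i=0,j=1] A[i]=4<=B[j]=10 take 4 → i++
[i=1,j=1] A[i]=6<=B[j]=10 take 6 → i++
[i=2,j=1] A[i]=7<=B[j]=10 take 7 → i++
[i=3,j=1] A[i]=8<=B[j]=10 take 8 → i++
[i=4,j=1] A[i]=10<=B[j]=10 take 10 → i++
[i=5,j=1] A[i]=16>B[j]=10 take 10 → j++
[i=5,j=2] A[i]=16>B[j]=12 take 12 → j++
[i=5,j=3] A[i]=16<=B[j]=24 take 16 → i++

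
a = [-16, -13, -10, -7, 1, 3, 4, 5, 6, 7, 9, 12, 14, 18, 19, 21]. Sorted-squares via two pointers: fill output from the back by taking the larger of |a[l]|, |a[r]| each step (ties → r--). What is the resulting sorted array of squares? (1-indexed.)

[1,16] |-16|<=|21| out[16]=441 → r--
[1,15] |-16|<=|19| out[15]=361 → r--
[1,14] |-16|<=|18| out[14]=324 → r--
[1,13] |-16|>|14| out[13]=256 → l++
[2,13] |-13|<=|14| out[12]=196 → r--
[2,12] |-13|>|12| out[11]=169 → l++
[3,12] |-10|<=|12| out[10]=144 → r--
[3,11] |-10|>|9| out[9]=100 → l++
[4,11] |-7|<=|9| out[8]=81 → r--
[4,10] |-7|<=|7| out[7]=49 → r--
[4,9] |-7|>|6| out[6]=49 → l++
[5,9] |1|<=|6| out[5]=36 → r--
[5,8] |1|<=|5| out[4]=25 → r--
[5,7] |1|<=|4| out[3]=16 → r--
[5,6] |1|<=|3| out[2]=9 → r--
[5,5] |1|<=|1| out[1]=1 → r--

[1, 9, 16, 25, 36, 49, 49, 81, 100, 144, 169, 196, 256, 324, 361, 441]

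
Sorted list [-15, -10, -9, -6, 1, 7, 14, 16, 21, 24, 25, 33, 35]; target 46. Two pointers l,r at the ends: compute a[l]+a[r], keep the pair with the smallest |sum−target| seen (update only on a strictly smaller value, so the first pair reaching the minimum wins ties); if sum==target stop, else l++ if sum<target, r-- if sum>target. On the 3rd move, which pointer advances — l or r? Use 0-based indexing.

l=0 r=12: -15+35=20 d=26 *, l++
l=1 r=12: -10+35=25 d=21 *, l++
l=2 r=12: -9+35=26 d=20 *, l++

l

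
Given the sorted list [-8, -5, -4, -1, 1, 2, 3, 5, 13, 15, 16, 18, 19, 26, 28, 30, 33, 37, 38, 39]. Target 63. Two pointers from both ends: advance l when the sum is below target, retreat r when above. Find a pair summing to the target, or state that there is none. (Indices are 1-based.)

l=1 r=20: -8+39=31 <63, l++
l=2 r=20: -5+39=34 <63, l++
l=3 r=20: -4+39=35 <63, l++
l=4 r=20: -1+39=38 <63, l++
l=5 r=20: 1+39=40 <63, l++
l=6 r=20: 2+39=41 <63, l++
l=7 r=20: 3+39=42 <63, l++
l=8 r=20: 5+39=44 <63, l++
l=9 r=20: 13+39=52 <63, l++
l=10 r=20: 15+39=54 <63, l++
l=11 r=20: 16+39=55 <63, l++
l=12 r=20: 18+39=57 <63, l++
l=13 r=20: 19+39=58 <63, l++
l=14 r=20: 26+39=65 >63, r--
l=14 r=19: 26+38=64 >63, r--
l=14 r=18: 26+37=63, found

(26, 37)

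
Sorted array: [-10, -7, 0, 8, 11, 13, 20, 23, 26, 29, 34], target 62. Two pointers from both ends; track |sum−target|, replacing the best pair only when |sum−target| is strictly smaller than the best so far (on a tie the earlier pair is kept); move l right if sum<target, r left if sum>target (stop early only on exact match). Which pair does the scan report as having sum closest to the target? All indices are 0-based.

pair (29, 34) with sum 63 (|Δ|=1)

[0,10] -10+34=24 d=38 * → l++
[1,10] -7+34=27 d=35 * → l++
[2,10] 0+34=34 d=28 * → l++
[3,10] 8+34=42 d=20 * → l++
[4,10] 11+34=45 d=17 * → l++
[5,10] 13+34=47 d=15 * → l++
[6,10] 20+34=54 d=8 * → l++
[7,10] 23+34=57 d=5 * → l++
[8,10] 26+34=60 d=2 * → l++
[9,10] 29+34=63 d=1 * → r--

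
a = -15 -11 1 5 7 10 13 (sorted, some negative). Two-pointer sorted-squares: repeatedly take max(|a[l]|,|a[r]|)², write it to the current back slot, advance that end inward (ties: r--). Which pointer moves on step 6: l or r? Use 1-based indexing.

r

l=1 r=7: |-15|>|13| out[7]=225, l++
l=2 r=7: |-11|<=|13| out[6]=169, r--
l=2 r=6: |-11|>|10| out[5]=121, l++
l=3 r=6: |1|<=|10| out[4]=100, r--
l=3 r=5: |1|<=|7| out[3]=49, r--
l=3 r=4: |1|<=|5| out[2]=25, r--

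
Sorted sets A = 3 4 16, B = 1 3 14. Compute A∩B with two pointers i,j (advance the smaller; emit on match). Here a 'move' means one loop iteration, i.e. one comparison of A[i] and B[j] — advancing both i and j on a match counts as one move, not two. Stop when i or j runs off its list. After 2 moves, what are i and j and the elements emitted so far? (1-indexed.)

i=2, j=3, emitted=[3]

[i=1,j=1] 3>1 → j++
[i=1,j=2] 3==3 emit → i++,j++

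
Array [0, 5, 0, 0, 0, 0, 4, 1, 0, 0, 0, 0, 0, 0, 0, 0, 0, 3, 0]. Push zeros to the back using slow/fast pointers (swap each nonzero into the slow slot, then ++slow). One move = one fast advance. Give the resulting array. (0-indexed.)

[5, 4, 1, 3, 0, 0, 0, 0, 0, 0, 0, 0, 0, 0, 0, 0, 0, 0, 0]

(s=0,f=0) a[fast]=0 → fast++
(s=0,f=1) a[fast]=5≠0 swap→a[0]=5 → slow++,fast++
(s=1,f=2) a[fast]=0 → fast++
(s=1,f=3) a[fast]=0 → fast++
(s=1,f=4) a[fast]=0 → fast++
(s=1,f=5) a[fast]=0 → fast++
(s=1,f=6) a[fast]=4≠0 swap→a[1]=4 → slow++,fast++
(s=2,f=7) a[fast]=1≠0 swap→a[2]=1 → slow++,fast++
(s=3,f=8) a[fast]=0 → fast++
(s=3,f=9) a[fast]=0 → fast++
(s=3,f=10) a[fast]=0 → fast++
(s=3,f=11) a[fast]=0 → fast++
(s=3,f=12) a[fast]=0 → fast++
(s=3,f=13) a[fast]=0 → fast++
(s=3,f=14) a[fast]=0 → fast++
(s=3,f=15) a[fast]=0 → fast++
(s=3,f=16) a[fast]=0 → fast++
(s=3,f=17) a[fast]=3≠0 swap→a[3]=3 → slow++,fast++
(s=4,f=18) a[fast]=0 → fast++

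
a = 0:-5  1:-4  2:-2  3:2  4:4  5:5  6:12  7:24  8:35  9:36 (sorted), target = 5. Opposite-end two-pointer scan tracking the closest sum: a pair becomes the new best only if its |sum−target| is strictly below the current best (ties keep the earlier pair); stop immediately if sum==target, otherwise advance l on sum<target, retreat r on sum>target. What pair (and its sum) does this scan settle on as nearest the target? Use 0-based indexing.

l=0 r=9: -5+36=31 d=26 *, r--
l=0 r=8: -5+35=30 d=25 *, r--
l=0 r=7: -5+24=19 d=14 *, r--
l=0 r=6: -5+12=7 d=2 *, r--
l=0 r=5: -5+5=0 d=5, l++
l=1 r=5: -4+5=1 d=4, l++
l=2 r=5: -2+5=3 d=2, l++
l=3 r=5: 2+5=7 d=2, r--
l=3 r=4: 2+4=6 d=1 *, r--

pair (2, 4) with sum 6 (|Δ|=1)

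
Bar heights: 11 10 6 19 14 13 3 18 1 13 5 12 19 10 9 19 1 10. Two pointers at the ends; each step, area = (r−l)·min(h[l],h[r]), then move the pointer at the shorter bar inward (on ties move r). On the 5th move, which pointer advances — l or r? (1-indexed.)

l

l=1 r=18: min(11,10)*17=170 best=170 *, r--
l=1 r=17: min(11,1)*16=16 best=170, r--
l=1 r=16: min(11,19)*15=165 best=170, l++
l=2 r=16: min(10,19)*14=140 best=170, l++
l=3 r=16: min(6,19)*13=78 best=170, l++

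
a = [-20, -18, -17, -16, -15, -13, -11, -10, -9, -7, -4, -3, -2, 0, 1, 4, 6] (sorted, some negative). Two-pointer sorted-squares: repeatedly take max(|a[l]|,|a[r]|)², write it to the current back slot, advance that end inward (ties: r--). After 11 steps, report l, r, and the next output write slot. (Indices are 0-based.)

l=10, r=15, next write slot=5

l=0 r=16: |-20|>|6| out[16]=400, l++
l=1 r=16: |-18|>|6| out[15]=324, l++
l=2 r=16: |-17|>|6| out[14]=289, l++
l=3 r=16: |-16|>|6| out[13]=256, l++
l=4 r=16: |-15|>|6| out[12]=225, l++
l=5 r=16: |-13|>|6| out[11]=169, l++
l=6 r=16: |-11|>|6| out[10]=121, l++
l=7 r=16: |-10|>|6| out[9]=100, l++
l=8 r=16: |-9|>|6| out[8]=81, l++
l=9 r=16: |-7|>|6| out[7]=49, l++
l=10 r=16: |-4|<=|6| out[6]=36, r--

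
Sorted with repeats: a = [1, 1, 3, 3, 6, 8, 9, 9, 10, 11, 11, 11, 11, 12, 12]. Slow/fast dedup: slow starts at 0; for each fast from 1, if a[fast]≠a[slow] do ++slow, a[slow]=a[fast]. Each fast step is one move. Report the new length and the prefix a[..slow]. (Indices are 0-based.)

length 8; prefix = [1, 3, 6, 8, 9, 10, 11, 12]

(s=0,f=1) a[fast]=1=a[slow] dup → fast++
(s=0,f=2) a[fast]=3≠a[slow]=1 write a[1]=3 → slow++,fast++
(s=1,f=3) a[fast]=3=a[slow] dup → fast++
(s=1,f=4) a[fast]=6≠a[slow]=3 write a[2]=6 → slow++,fast++
(s=2,f=5) a[fast]=8≠a[slow]=6 write a[3]=8 → slow++,fast++
(s=3,f=6) a[fast]=9≠a[slow]=8 write a[4]=9 → slow++,fast++
(s=4,f=7) a[fast]=9=a[slow] dup → fast++
(s=4,f=8) a[fast]=10≠a[slow]=9 write a[5]=10 → slow++,fast++
(s=5,f=9) a[fast]=11≠a[slow]=10 write a[6]=11 → slow++,fast++
(s=6,f=10) a[fast]=11=a[slow] dup → fast++
(s=6,f=11) a[fast]=11=a[slow] dup → fast++
(s=6,f=12) a[fast]=11=a[slow] dup → fast++
(s=6,f=13) a[fast]=12≠a[slow]=11 write a[7]=12 → slow++,fast++
(s=7,f=14) a[fast]=12=a[slow] dup → fast++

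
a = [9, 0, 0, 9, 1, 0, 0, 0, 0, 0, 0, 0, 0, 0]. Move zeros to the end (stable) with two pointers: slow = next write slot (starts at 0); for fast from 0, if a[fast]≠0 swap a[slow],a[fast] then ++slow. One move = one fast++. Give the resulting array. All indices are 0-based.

slow=0 fast=0: a[fast]=9≠0 swap→a[0]=9, slow++,fast++
slow=1 fast=1: a[fast]=0, fast++
slow=1 fast=2: a[fast]=0, fast++
slow=1 fast=3: a[fast]=9≠0 swap→a[1]=9, slow++,fast++
slow=2 fast=4: a[fast]=1≠0 swap→a[2]=1, slow++,fast++
slow=3 fast=5: a[fast]=0, fast++
slow=3 fast=6: a[fast]=0, fast++
slow=3 fast=7: a[fast]=0, fast++
slow=3 fast=8: a[fast]=0, fast++
slow=3 fast=9: a[fast]=0, fast++
slow=3 fast=10: a[fast]=0, fast++
slow=3 fast=11: a[fast]=0, fast++
slow=3 fast=12: a[fast]=0, fast++
slow=3 fast=13: a[fast]=0, fast++

[9, 9, 1, 0, 0, 0, 0, 0, 0, 0, 0, 0, 0, 0]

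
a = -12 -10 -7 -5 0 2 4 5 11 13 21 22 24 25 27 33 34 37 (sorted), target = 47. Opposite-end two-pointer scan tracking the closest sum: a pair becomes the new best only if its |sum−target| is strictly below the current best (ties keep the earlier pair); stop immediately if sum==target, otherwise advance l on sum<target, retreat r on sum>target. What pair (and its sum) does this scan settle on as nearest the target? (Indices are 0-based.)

pair (13, 34) with sum 47 (|Δ|=0)

l=0 r=17: -12+37=25 d=22 *, l++
l=1 r=17: -10+37=27 d=20 *, l++
l=2 r=17: -7+37=30 d=17 *, l++
l=3 r=17: -5+37=32 d=15 *, l++
l=4 r=17: 0+37=37 d=10 *, l++
l=5 r=17: 2+37=39 d=8 *, l++
l=6 r=17: 4+37=41 d=6 *, l++
l=7 r=17: 5+37=42 d=5 *, l++
l=8 r=17: 11+37=48 d=1 *, r--
l=8 r=16: 11+34=45 d=2, l++
l=9 r=16: 13+34=47 d=0 *, stop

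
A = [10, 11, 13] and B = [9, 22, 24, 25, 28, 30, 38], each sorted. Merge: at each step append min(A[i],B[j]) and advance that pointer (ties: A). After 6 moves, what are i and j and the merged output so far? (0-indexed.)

[i=0,j=0] A[i]=10>B[j]=9 take 9 → j++
[i=0,j=1] A[i]=10<=B[j]=22 take 10 → i++
[i=1,j=1] A[i]=11<=B[j]=22 take 11 → i++
[i=2,j=1] A[i]=13<=B[j]=22 take 13 → i++
[i=3,j=1] A done, take B[j]=22 → j++
[i=3,j=2] A done, take B[j]=24 → j++

i=3, j=3, merged so far=[9, 10, 11, 13, 22, 24]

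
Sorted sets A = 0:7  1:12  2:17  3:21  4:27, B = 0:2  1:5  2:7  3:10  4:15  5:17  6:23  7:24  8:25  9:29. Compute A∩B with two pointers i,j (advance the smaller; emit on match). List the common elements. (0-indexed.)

i=0 j=0: 7>2, j++
i=0 j=1: 7>5, j++
i=0 j=2: 7==7 emit, i++,j++
i=1 j=3: 12>10, j++
i=1 j=4: 12<15, i++
i=2 j=4: 17>15, j++
i=2 j=5: 17==17 emit, i++,j++
i=3 j=6: 21<23, i++
i=4 j=6: 27>23, j++
i=4 j=7: 27>24, j++
i=4 j=8: 27>25, j++
i=4 j=9: 27<29, i++

intersection = [7, 17]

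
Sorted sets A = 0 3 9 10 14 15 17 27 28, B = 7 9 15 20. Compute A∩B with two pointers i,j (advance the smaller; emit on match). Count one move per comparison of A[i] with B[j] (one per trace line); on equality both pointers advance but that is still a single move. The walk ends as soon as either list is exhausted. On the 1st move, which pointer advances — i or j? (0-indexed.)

i

[i=0,j=0] 0<7 → i++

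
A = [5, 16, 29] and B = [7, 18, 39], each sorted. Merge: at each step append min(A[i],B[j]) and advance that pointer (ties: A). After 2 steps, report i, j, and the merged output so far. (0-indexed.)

i=1, j=1, merged so far=[5, 7]

[i=0,j=0] A[i]=5<=B[j]=7 take 5 → i++
[i=1,j=0] A[i]=16>B[j]=7 take 7 → j++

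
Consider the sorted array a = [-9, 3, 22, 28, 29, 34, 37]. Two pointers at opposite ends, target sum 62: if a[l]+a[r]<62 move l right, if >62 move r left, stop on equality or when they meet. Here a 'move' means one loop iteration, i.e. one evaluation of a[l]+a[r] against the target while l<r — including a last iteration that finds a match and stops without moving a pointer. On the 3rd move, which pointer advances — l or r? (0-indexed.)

[0,6] -9+37=28 <62 → l++
[1,6] 3+37=40 <62 → l++
[2,6] 22+37=59 <62 → l++

l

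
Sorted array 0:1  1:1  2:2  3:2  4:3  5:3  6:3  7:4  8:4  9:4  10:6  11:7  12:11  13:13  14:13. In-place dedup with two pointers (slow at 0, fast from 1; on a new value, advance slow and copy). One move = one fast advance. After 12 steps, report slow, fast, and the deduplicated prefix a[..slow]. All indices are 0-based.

slow=0 fast=1: a[fast]=1=a[slow] dup, fast++
slow=0 fast=2: a[fast]=2≠a[slow]=1 write a[1]=2, slow++,fast++
slow=1 fast=3: a[fast]=2=a[slow] dup, fast++
slow=1 fast=4: a[fast]=3≠a[slow]=2 write a[2]=3, slow++,fast++
slow=2 fast=5: a[fast]=3=a[slow] dup, fast++
slow=2 fast=6: a[fast]=3=a[slow] dup, fast++
slow=2 fast=7: a[fast]=4≠a[slow]=3 write a[3]=4, slow++,fast++
slow=3 fast=8: a[fast]=4=a[slow] dup, fast++
slow=3 fast=9: a[fast]=4=a[slow] dup, fast++
slow=3 fast=10: a[fast]=6≠a[slow]=4 write a[4]=6, slow++,fast++
slow=4 fast=11: a[fast]=7≠a[slow]=6 write a[5]=7, slow++,fast++
slow=5 fast=12: a[fast]=11≠a[slow]=7 write a[6]=11, slow++,fast++

slow=6, fast=13, prefix=[1, 2, 3, 4, 6, 7, 11]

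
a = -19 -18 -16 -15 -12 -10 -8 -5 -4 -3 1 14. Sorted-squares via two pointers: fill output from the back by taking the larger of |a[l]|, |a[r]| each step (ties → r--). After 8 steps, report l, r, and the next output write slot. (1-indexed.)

[1,12] |-19|>|14| out[12]=361 → l++
[2,12] |-18|>|14| out[11]=324 → l++
[3,12] |-16|>|14| out[10]=256 → l++
[4,12] |-15|>|14| out[9]=225 → l++
[5,12] |-12|<=|14| out[8]=196 → r--
[5,11] |-12|>|1| out[7]=144 → l++
[6,11] |-10|>|1| out[6]=100 → l++
[7,11] |-8|>|1| out[5]=64 → l++

l=8, r=11, next write slot=4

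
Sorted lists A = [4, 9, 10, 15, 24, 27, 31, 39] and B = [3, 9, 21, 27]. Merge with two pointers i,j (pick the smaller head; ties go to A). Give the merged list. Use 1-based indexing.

[3, 4, 9, 9, 10, 15, 21, 24, 27, 27, 31, 39]

[i=1,j=1] A[i]=4>B[j]=3 take 3 → j++
[i=1,j=2] A[i]=4<=B[j]=9 take 4 → i++
[i=2,j=2] A[i]=9<=B[j]=9 take 9 → i++
[i=3,j=2] A[i]=10>B[j]=9 take 9 → j++
[i=3,j=3] A[i]=10<=B[j]=21 take 10 → i++
[i=4,j=3] A[i]=15<=B[j]=21 take 15 → i++
[i=5,j=3] A[i]=24>B[j]=21 take 21 → j++
[i=5,j=4] A[i]=24<=B[j]=27 take 24 → i++
[i=6,j=4] A[i]=27<=B[j]=27 take 27 → i++
[i=7,j=4] A[i]=31>B[j]=27 take 27 → j++
[i=7,j=5] B done, take A[i]=31 → i++
[i=8,j=5] B done, take A[i]=39 → i++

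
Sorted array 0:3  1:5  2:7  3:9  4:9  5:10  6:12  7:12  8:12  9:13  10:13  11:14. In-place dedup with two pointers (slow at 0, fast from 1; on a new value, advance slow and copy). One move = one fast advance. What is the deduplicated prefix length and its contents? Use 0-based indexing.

length 8; prefix = [3, 5, 7, 9, 10, 12, 13, 14]

(s=0,f=1) a[fast]=5≠a[slow]=3 write a[1]=5 → slow++,fast++
(s=1,f=2) a[fast]=7≠a[slow]=5 write a[2]=7 → slow++,fast++
(s=2,f=3) a[fast]=9≠a[slow]=7 write a[3]=9 → slow++,fast++
(s=3,f=4) a[fast]=9=a[slow] dup → fast++
(s=3,f=5) a[fast]=10≠a[slow]=9 write a[4]=10 → slow++,fast++
(s=4,f=6) a[fast]=12≠a[slow]=10 write a[5]=12 → slow++,fast++
(s=5,f=7) a[fast]=12=a[slow] dup → fast++
(s=5,f=8) a[fast]=12=a[slow] dup → fast++
(s=5,f=9) a[fast]=13≠a[slow]=12 write a[6]=13 → slow++,fast++
(s=6,f=10) a[fast]=13=a[slow] dup → fast++
(s=6,f=11) a[fast]=14≠a[slow]=13 write a[7]=14 → slow++,fast++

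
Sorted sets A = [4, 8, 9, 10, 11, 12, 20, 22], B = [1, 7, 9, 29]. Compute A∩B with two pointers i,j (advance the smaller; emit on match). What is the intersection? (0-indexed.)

intersection = [9]

i=0 j=0: 4>1, j++
i=0 j=1: 4<7, i++
i=1 j=1: 8>7, j++
i=1 j=2: 8<9, i++
i=2 j=2: 9==9 emit, i++,j++
i=3 j=3: 10<29, i++
i=4 j=3: 11<29, i++
i=5 j=3: 12<29, i++
i=6 j=3: 20<29, i++
i=7 j=3: 22<29, i++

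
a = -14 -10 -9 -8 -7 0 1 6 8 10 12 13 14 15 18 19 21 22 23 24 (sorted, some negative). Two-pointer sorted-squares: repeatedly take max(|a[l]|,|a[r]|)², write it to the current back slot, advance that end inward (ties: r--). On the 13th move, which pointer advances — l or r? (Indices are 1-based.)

l

[1,20] |-14|<=|24| out[20]=576 → r--
[1,19] |-14|<=|23| out[19]=529 → r--
[1,18] |-14|<=|22| out[18]=484 → r--
[1,17] |-14|<=|21| out[17]=441 → r--
[1,16] |-14|<=|19| out[16]=361 → r--
[1,15] |-14|<=|18| out[15]=324 → r--
[1,14] |-14|<=|15| out[14]=225 → r--
[1,13] |-14|<=|14| out[13]=196 → r--
[1,12] |-14|>|13| out[12]=196 → l++
[2,12] |-10|<=|13| out[11]=169 → r--
[2,11] |-10|<=|12| out[10]=144 → r--
[2,10] |-10|<=|10| out[9]=100 → r--
[2,9] |-10|>|8| out[8]=100 → l++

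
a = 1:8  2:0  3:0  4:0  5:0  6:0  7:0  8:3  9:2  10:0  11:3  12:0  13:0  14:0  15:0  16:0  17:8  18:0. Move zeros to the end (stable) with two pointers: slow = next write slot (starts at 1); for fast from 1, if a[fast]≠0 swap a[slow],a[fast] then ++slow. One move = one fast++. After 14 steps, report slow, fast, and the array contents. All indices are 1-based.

slow=5, fast=15, a=[8, 3, 2, 3, 0, 0, 0, 0, 0, 0, 0, 0, 0, 0, 0, 0, 8, 0]

(s=1,f=1) a[fast]=8≠0 swap→a[1]=8 → slow++,fast++
(s=2,f=2) a[fast]=0 → fast++
(s=2,f=3) a[fast]=0 → fast++
(s=2,f=4) a[fast]=0 → fast++
(s=2,f=5) a[fast]=0 → fast++
(s=2,f=6) a[fast]=0 → fast++
(s=2,f=7) a[fast]=0 → fast++
(s=2,f=8) a[fast]=3≠0 swap→a[2]=3 → slow++,fast++
(s=3,f=9) a[fast]=2≠0 swap→a[3]=2 → slow++,fast++
(s=4,f=10) a[fast]=0 → fast++
(s=4,f=11) a[fast]=3≠0 swap→a[4]=3 → slow++,fast++
(s=5,f=12) a[fast]=0 → fast++
(s=5,f=13) a[fast]=0 → fast++
(s=5,f=14) a[fast]=0 → fast++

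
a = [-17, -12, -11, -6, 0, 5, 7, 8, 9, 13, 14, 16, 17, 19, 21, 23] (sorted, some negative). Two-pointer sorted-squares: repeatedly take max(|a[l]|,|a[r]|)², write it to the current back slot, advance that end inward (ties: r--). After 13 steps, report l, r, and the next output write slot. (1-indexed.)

l=1 r=16: |-17|<=|23| out[16]=529, r--
l=1 r=15: |-17|<=|21| out[15]=441, r--
l=1 r=14: |-17|<=|19| out[14]=361, r--
l=1 r=13: |-17|<=|17| out[13]=289, r--
l=1 r=12: |-17|>|16| out[12]=289, l++
l=2 r=12: |-12|<=|16| out[11]=256, r--
l=2 r=11: |-12|<=|14| out[10]=196, r--
l=2 r=10: |-12|<=|13| out[9]=169, r--
l=2 r=9: |-12|>|9| out[8]=144, l++
l=3 r=9: |-11|>|9| out[7]=121, l++
l=4 r=9: |-6|<=|9| out[6]=81, r--
l=4 r=8: |-6|<=|8| out[5]=64, r--
l=4 r=7: |-6|<=|7| out[4]=49, r--

l=4, r=6, next write slot=3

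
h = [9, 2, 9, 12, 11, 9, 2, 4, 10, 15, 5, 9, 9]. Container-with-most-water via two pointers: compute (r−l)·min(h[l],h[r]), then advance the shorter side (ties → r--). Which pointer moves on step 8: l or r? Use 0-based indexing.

l

[0,12] min(9,9)*12=108 best=108 * → r--
[0,11] min(9,9)*11=99 best=108 → r--
[0,10] min(9,5)*10=50 best=108 → r--
[0,9] min(9,15)*9=81 best=108 → l++
[1,9] min(2,15)*8=16 best=108 → l++
[2,9] min(9,15)*7=63 best=108 → l++
[3,9] min(12,15)*6=72 best=108 → l++
[4,9] min(11,15)*5=55 best=108 → l++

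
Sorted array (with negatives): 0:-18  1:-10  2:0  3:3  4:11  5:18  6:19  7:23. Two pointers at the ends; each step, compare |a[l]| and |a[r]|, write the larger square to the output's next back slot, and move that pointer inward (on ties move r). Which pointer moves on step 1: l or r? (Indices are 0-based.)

r

[0,7] |-18|<=|23| out[7]=529 → r--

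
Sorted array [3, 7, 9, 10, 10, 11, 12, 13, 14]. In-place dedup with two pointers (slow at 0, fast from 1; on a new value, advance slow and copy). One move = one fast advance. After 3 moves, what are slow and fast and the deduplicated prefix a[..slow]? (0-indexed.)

slow=3, fast=4, prefix=[3, 7, 9, 10]

slow=0 fast=1: a[fast]=7≠a[slow]=3 write a[1]=7, slow++,fast++
slow=1 fast=2: a[fast]=9≠a[slow]=7 write a[2]=9, slow++,fast++
slow=2 fast=3: a[fast]=10≠a[slow]=9 write a[3]=10, slow++,fast++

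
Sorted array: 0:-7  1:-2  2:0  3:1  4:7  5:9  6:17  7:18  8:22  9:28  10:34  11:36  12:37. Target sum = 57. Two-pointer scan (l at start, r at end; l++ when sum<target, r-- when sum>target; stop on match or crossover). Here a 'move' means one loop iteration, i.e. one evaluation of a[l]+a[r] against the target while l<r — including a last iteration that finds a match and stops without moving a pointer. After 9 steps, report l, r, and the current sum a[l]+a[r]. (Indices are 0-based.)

l=0 r=12: -7+37=30 <57, l++
l=1 r=12: -2+37=35 <57, l++
l=2 r=12: 0+37=37 <57, l++
l=3 r=12: 1+37=38 <57, l++
l=4 r=12: 7+37=44 <57, l++
l=5 r=12: 9+37=46 <57, l++
l=6 r=12: 17+37=54 <57, l++
l=7 r=12: 18+37=55 <57, l++
l=8 r=12: 22+37=59 >57, r--

l=8, r=11, sum=58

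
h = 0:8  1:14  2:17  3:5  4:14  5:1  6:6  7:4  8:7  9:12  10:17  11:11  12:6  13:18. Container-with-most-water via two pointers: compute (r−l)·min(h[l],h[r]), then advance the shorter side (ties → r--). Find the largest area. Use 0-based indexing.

max area = 187

[0,13] min(8,18)*13=104 best=104 * → l++
[1,13] min(14,18)*12=168 best=168 * → l++
[2,13] min(17,18)*11=187 best=187 * → l++
[3,13] min(5,18)*10=50 best=187 → l++
[4,13] min(14,18)*9=126 best=187 → l++
[5,13] min(1,18)*8=8 best=187 → l++
[6,13] min(6,18)*7=42 best=187 → l++
[7,13] min(4,18)*6=24 best=187 → l++
[8,13] min(7,18)*5=35 best=187 → l++
[9,13] min(12,18)*4=48 best=187 → l++
[10,13] min(17,18)*3=51 best=187 → l++
[11,13] min(11,18)*2=22 best=187 → l++
[12,13] min(6,18)*1=6 best=187 → l++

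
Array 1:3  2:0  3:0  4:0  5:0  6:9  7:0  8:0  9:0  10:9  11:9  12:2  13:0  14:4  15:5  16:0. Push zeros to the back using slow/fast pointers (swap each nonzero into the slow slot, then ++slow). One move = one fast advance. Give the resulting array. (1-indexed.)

(s=1,f=1) a[fast]=3≠0 swap→a[1]=3 → slow++,fast++
(s=2,f=2) a[fast]=0 → fast++
(s=2,f=3) a[fast]=0 → fast++
(s=2,f=4) a[fast]=0 → fast++
(s=2,f=5) a[fast]=0 → fast++
(s=2,f=6) a[fast]=9≠0 swap→a[2]=9 → slow++,fast++
(s=3,f=7) a[fast]=0 → fast++
(s=3,f=8) a[fast]=0 → fast++
(s=3,f=9) a[fast]=0 → fast++
(s=3,f=10) a[fast]=9≠0 swap→a[3]=9 → slow++,fast++
(s=4,f=11) a[fast]=9≠0 swap→a[4]=9 → slow++,fast++
(s=5,f=12) a[fast]=2≠0 swap→a[5]=2 → slow++,fast++
(s=6,f=13) a[fast]=0 → fast++
(s=6,f=14) a[fast]=4≠0 swap→a[6]=4 → slow++,fast++
(s=7,f=15) a[fast]=5≠0 swap→a[7]=5 → slow++,fast++
(s=8,f=16) a[fast]=0 → fast++

[3, 9, 9, 9, 2, 4, 5, 0, 0, 0, 0, 0, 0, 0, 0, 0]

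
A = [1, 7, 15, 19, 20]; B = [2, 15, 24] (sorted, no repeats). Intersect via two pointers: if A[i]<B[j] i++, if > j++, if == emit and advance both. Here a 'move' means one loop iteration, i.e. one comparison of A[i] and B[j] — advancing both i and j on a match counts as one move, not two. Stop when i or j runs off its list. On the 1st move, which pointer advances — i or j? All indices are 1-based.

[i=1,j=1] 1<2 → i++

i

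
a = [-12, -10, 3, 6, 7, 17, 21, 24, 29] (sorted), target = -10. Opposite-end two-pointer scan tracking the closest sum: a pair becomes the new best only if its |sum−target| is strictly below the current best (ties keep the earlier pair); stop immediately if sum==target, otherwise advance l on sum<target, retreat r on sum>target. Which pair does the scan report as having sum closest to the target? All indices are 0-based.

l=0 r=8: -12+29=17 d=27 *, r--
l=0 r=7: -12+24=12 d=22 *, r--
l=0 r=6: -12+21=9 d=19 *, r--
l=0 r=5: -12+17=5 d=15 *, r--
l=0 r=4: -12+7=-5 d=5 *, r--
l=0 r=3: -12+6=-6 d=4 *, r--
l=0 r=2: -12+3=-9 d=1 *, r--
l=0 r=1: -12+-10=-22 d=12, l++

pair (-12, 3) with sum -9 (|Δ|=1)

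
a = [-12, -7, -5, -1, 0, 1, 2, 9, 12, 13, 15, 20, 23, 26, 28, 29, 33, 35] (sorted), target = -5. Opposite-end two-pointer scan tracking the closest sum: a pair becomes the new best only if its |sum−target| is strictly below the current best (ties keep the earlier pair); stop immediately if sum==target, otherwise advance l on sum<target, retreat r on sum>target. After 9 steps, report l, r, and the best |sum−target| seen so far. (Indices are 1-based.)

[1,18] -12+35=23 d=28 * → r--
[1,17] -12+33=21 d=26 * → r--
[1,16] -12+29=17 d=22 * → r--
[1,15] -12+28=16 d=21 * → r--
[1,14] -12+26=14 d=19 * → r--
[1,13] -12+23=11 d=16 * → r--
[1,12] -12+20=8 d=13 * → r--
[1,11] -12+15=3 d=8 * → r--
[1,10] -12+13=1 d=6 * → r--

l=1, r=9, best |Δ|=6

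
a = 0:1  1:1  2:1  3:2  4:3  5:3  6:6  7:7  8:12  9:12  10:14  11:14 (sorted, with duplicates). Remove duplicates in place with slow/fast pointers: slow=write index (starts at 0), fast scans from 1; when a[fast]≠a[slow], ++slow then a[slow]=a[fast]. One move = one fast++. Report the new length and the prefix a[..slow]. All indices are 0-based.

length 7; prefix = [1, 2, 3, 6, 7, 12, 14]

slow=0 fast=1: a[fast]=1=a[slow] dup, fast++
slow=0 fast=2: a[fast]=1=a[slow] dup, fast++
slow=0 fast=3: a[fast]=2≠a[slow]=1 write a[1]=2, slow++,fast++
slow=1 fast=4: a[fast]=3≠a[slow]=2 write a[2]=3, slow++,fast++
slow=2 fast=5: a[fast]=3=a[slow] dup, fast++
slow=2 fast=6: a[fast]=6≠a[slow]=3 write a[3]=6, slow++,fast++
slow=3 fast=7: a[fast]=7≠a[slow]=6 write a[4]=7, slow++,fast++
slow=4 fast=8: a[fast]=12≠a[slow]=7 write a[5]=12, slow++,fast++
slow=5 fast=9: a[fast]=12=a[slow] dup, fast++
slow=5 fast=10: a[fast]=14≠a[slow]=12 write a[6]=14, slow++,fast++
slow=6 fast=11: a[fast]=14=a[slow] dup, fast++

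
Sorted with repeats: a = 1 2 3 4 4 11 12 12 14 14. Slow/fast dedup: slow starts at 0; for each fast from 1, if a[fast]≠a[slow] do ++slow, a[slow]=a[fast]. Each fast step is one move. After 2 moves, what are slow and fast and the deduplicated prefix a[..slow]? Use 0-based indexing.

slow=2, fast=3, prefix=[1, 2, 3]

slow=0 fast=1: a[fast]=2≠a[slow]=1 write a[1]=2, slow++,fast++
slow=1 fast=2: a[fast]=3≠a[slow]=2 write a[2]=3, slow++,fast++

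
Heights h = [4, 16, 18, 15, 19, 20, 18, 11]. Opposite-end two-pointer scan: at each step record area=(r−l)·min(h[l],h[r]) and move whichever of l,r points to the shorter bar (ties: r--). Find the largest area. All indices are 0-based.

max area = 80

[0,7] min(4,11)*7=28 best=28 * → l++
[1,7] min(16,11)*6=66 best=66 * → r--
[1,6] min(16,18)*5=80 best=80 * → l++
[2,6] min(18,18)*4=72 best=80 → r--
[2,5] min(18,20)*3=54 best=80 → l++
[3,5] min(15,20)*2=30 best=80 → l++
[4,5] min(19,20)*1=19 best=80 → l++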